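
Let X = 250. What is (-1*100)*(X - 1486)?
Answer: 123600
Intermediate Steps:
(-1*100)*(X - 1486) = (-1*100)*(250 - 1486) = -100*(-1236) = 123600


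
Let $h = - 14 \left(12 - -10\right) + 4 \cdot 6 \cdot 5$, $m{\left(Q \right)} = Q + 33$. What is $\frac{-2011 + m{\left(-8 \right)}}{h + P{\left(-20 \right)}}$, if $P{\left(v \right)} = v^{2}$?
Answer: $- \frac{993}{106} \approx -9.3679$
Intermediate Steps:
$m{\left(Q \right)} = 33 + Q$
$h = -188$ ($h = - 14 \left(12 + 10\right) + 24 \cdot 5 = \left(-14\right) 22 + 120 = -308 + 120 = -188$)
$\frac{-2011 + m{\left(-8 \right)}}{h + P{\left(-20 \right)}} = \frac{-2011 + \left(33 - 8\right)}{-188 + \left(-20\right)^{2}} = \frac{-2011 + 25}{-188 + 400} = - \frac{1986}{212} = \left(-1986\right) \frac{1}{212} = - \frac{993}{106}$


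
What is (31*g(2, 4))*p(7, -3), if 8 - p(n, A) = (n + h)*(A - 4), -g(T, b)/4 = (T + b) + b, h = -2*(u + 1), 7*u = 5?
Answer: -40920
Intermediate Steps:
u = 5/7 (u = (⅐)*5 = 5/7 ≈ 0.71429)
h = -24/7 (h = -2*(5/7 + 1) = -2*12/7 = -24/7 ≈ -3.4286)
g(T, b) = -8*b - 4*T (g(T, b) = -4*((T + b) + b) = -4*(T + 2*b) = -8*b - 4*T)
p(n, A) = 8 - (-4 + A)*(-24/7 + n) (p(n, A) = 8 - (n - 24/7)*(A - 4) = 8 - (-24/7 + n)*(-4 + A) = 8 - (-4 + A)*(-24/7 + n))
(31*g(2, 4))*p(7, -3) = (31*(-8*4 - 4*2))*(-40/7 + 4*7 + (24/7)*(-3) - 1*(-3)*7) = (31*(-32 - 8))*(-40/7 + 28 - 72/7 + 21) = (31*(-40))*33 = -1240*33 = -40920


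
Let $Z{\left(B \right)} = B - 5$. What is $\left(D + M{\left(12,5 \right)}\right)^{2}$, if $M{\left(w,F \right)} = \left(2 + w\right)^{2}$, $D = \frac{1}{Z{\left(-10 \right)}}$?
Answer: $\frac{8637721}{225} \approx 38390.0$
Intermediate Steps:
$Z{\left(B \right)} = -5 + B$ ($Z{\left(B \right)} = B - 5 = -5 + B$)
$D = - \frac{1}{15}$ ($D = \frac{1}{-5 - 10} = \frac{1}{-15} = - \frac{1}{15} \approx -0.066667$)
$\left(D + M{\left(12,5 \right)}\right)^{2} = \left(- \frac{1}{15} + \left(2 + 12\right)^{2}\right)^{2} = \left(- \frac{1}{15} + 14^{2}\right)^{2} = \left(- \frac{1}{15} + 196\right)^{2} = \left(\frac{2939}{15}\right)^{2} = \frac{8637721}{225}$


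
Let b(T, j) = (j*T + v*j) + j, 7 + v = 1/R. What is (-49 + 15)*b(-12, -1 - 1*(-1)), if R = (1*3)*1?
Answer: 0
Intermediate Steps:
R = 3 (R = 3*1 = 3)
v = -20/3 (v = -7 + 1/3 = -7 + ⅓ = -20/3 ≈ -6.6667)
b(T, j) = -17*j/3 + T*j (b(T, j) = (j*T - 20*j/3) + j = (T*j - 20*j/3) + j = (-20*j/3 + T*j) + j = -17*j/3 + T*j)
(-49 + 15)*b(-12, -1 - 1*(-1)) = (-49 + 15)*((-1 - 1*(-1))*(-17 + 3*(-12))/3) = -34*(-1 + 1)*(-17 - 36)/3 = -34*0*(-53)/3 = -34*0 = 0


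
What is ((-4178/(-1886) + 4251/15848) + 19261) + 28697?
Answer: 716753311277/14944664 ≈ 47961.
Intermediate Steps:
((-4178/(-1886) + 4251/15848) + 19261) + 28697 = ((-4178*(-1/1886) + 4251*(1/15848)) + 19261) + 28697 = ((2089/943 + 4251/15848) + 19261) + 28697 = (37115165/14944664 + 19261) + 28697 = 287886288469/14944664 + 28697 = 716753311277/14944664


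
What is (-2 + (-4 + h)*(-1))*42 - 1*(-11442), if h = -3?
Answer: 11652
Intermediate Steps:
(-2 + (-4 + h)*(-1))*42 - 1*(-11442) = (-2 + (-4 - 3)*(-1))*42 - 1*(-11442) = (-2 - 7*(-1))*42 + 11442 = (-2 + 7)*42 + 11442 = 5*42 + 11442 = 210 + 11442 = 11652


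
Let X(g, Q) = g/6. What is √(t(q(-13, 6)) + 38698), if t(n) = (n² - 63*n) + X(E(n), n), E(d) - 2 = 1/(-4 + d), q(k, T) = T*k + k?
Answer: √1902915170/190 ≈ 229.59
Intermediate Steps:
q(k, T) = k + T*k
E(d) = 2 + 1/(-4 + d)
X(g, Q) = g/6 (X(g, Q) = g*(⅙) = g/6)
t(n) = n² - 63*n + (-7 + 2*n)/(6*(-4 + n)) (t(n) = (n² - 63*n) + ((-7 + 2*n)/(-4 + n))/6 = (n² - 63*n) + (-7 + 2*n)/(6*(-4 + n)) = n² - 63*n + (-7 + 2*n)/(6*(-4 + n)))
√(t(q(-13, 6)) + 38698) = √((-7/6 + (-13*(1 + 6))/3 + (-13*(1 + 6))*(-63 - 13*(1 + 6))*(-4 - 13*(1 + 6)))/(-4 - 13*(1 + 6)) + 38698) = √((-7/6 + (-13*7)/3 + (-13*7)*(-63 - 13*7)*(-4 - 13*7))/(-4 - 13*7) + 38698) = √((-7/6 + (⅓)*(-91) - 91*(-63 - 91)*(-4 - 91))/(-4 - 91) + 38698) = √((-7/6 - 91/3 - 91*(-154)*(-95))/(-95) + 38698) = √(-(-7/6 - 91/3 - 1331330)/95 + 38698) = √(-1/95*(-2662723/2) + 38698) = √(2662723/190 + 38698) = √(10015343/190) = √1902915170/190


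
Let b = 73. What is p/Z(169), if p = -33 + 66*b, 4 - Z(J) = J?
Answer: -29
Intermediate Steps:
Z(J) = 4 - J
p = 4785 (p = -33 + 66*73 = -33 + 4818 = 4785)
p/Z(169) = 4785/(4 - 1*169) = 4785/(4 - 169) = 4785/(-165) = 4785*(-1/165) = -29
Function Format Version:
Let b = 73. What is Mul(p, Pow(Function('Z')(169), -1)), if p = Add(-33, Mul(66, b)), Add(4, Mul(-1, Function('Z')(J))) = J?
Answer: -29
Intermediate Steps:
Function('Z')(J) = Add(4, Mul(-1, J))
p = 4785 (p = Add(-33, Mul(66, 73)) = Add(-33, 4818) = 4785)
Mul(p, Pow(Function('Z')(169), -1)) = Mul(4785, Pow(Add(4, Mul(-1, 169)), -1)) = Mul(4785, Pow(Add(4, -169), -1)) = Mul(4785, Pow(-165, -1)) = Mul(4785, Rational(-1, 165)) = -29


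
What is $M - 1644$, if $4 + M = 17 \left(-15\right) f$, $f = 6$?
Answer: $-3178$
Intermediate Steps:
$M = -1534$ ($M = -4 + 17 \left(-15\right) 6 = -4 - 1530 = -1534$)
$M - 1644 = -1534 - 1644 = -3178$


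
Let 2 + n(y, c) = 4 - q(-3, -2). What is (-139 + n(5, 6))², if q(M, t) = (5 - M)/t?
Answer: 17689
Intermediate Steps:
q(M, t) = (5 - M)/t
n(y, c) = 6 (n(y, c) = -2 + (4 - (5 - 1*(-3))/(-2)) = -2 + (4 - (-1)*(5 + 3)/2) = -2 + (4 - (-1)*8/2) = -2 + (4 - 1*(-4)) = -2 + (4 + 4) = -2 + 8 = 6)
(-139 + n(5, 6))² = (-139 + 6)² = (-133)² = 17689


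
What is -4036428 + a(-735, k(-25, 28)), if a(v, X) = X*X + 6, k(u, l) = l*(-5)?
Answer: -4016822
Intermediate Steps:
k(u, l) = -5*l
a(v, X) = 6 + X**2 (a(v, X) = X**2 + 6 = 6 + X**2)
-4036428 + a(-735, k(-25, 28)) = -4036428 + (6 + (-5*28)**2) = -4036428 + (6 + (-140)**2) = -4036428 + (6 + 19600) = -4036428 + 19606 = -4016822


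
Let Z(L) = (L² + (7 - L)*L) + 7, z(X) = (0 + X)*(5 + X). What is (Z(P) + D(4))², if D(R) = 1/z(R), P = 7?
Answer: 4068289/1296 ≈ 3139.1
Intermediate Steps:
z(X) = X*(5 + X)
Z(L) = 7 + L² + L*(7 - L) (Z(L) = (L² + L*(7 - L)) + 7 = 7 + L² + L*(7 - L))
D(R) = 1/(R*(5 + R))
(Z(P) + D(4))² = ((7 + 7*7) + 1/(4*(5 + 4)))² = ((7 + 49) + (¼)/9)² = (56 + (¼)*(⅑))² = (56 + 1/36)² = (2017/36)² = 4068289/1296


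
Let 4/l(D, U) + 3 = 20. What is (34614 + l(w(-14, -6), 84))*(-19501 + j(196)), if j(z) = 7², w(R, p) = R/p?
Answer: -11446373784/17 ≈ -6.7332e+8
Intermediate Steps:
l(D, U) = 4/17 (l(D, U) = 4/(-3 + 20) = 4/17)
j(z) = 49
(34614 + l(w(-14, -6), 84))*(-19501 + j(196)) = (34614 + 4/17)*(-19501 + 49) = (588442/17)*(-19452) = -11446373784/17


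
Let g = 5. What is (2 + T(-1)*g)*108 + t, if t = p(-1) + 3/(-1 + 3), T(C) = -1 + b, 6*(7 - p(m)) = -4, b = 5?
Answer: 14311/6 ≈ 2385.2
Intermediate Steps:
p(m) = 23/3 (p(m) = 7 - ⅙*(-4) = 7 + ⅔ = 23/3)
T(C) = 4 (T(C) = -1 + 5 = 4)
t = 55/6 (t = 23/3 + 3/(-1 + 3) = 23/3 + 3/2 = 55/6 ≈ 9.1667)
(2 + T(-1)*g)*108 + t = (2 + 4*5)*108 + 55/6 = (2 + 20)*108 + 55/6 = 22*108 + 55/6 = 2376 + 55/6 = 14311/6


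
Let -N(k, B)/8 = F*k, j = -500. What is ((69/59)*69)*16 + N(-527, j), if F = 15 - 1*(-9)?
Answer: 6046032/59 ≈ 1.0248e+5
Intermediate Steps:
F = 24 (F = 15 + 9 = 24)
N(k, B) = -192*k
((69/59)*69)*16 + N(-527, j) = ((69/59)*69)*16 - 192*(-527) = ((69*(1/59))*69)*16 + 101184 = ((69/59)*69)*16 + 101184 = (4761/59)*16 + 101184 = 76176/59 + 101184 = 6046032/59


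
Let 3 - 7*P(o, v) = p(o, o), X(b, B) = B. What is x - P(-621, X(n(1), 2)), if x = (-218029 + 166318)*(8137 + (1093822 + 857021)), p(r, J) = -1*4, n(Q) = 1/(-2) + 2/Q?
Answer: -101300814781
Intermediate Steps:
n(Q) = -½ + 2/Q (n(Q) = 1*(-½) + 2/Q = -½ + 2/Q)
p(r, J) = -4
P(o, v) = 1 (P(o, v) = 3/7 - ⅐*(-4) = 3/7 + 4/7 = 1)
x = -101300814780 (x = -51711*(8137 + 1950843) = -51711*1958980 = -101300814780)
x - P(-621, X(n(1), 2)) = -101300814780 - 1*1 = -101300814780 - 1 = -101300814781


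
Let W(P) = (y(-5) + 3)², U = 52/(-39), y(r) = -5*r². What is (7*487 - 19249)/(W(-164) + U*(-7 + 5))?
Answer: -216/203 ≈ -1.0640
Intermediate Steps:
U = -4/3 (U = 52*(-1/39) = -4/3 ≈ -1.3333)
W(P) = 14884 (W(P) = (-5*(-5)² + 3)² = (-5*25 + 3)² = (-125 + 3)² = (-122)² = 14884)
(7*487 - 19249)/(W(-164) + U*(-7 + 5)) = (7*487 - 19249)/(14884 - 4*(-7 + 5)/3) = (3409 - 19249)/(14884 - 4/3*(-2)) = -15840/(14884 + 8/3) = -15840/44660/3 = -15840*3/44660 = -216/203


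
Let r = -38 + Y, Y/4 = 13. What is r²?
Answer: 196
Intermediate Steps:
Y = 52 (Y = 4*13 = 52)
r = 14 (r = -38 + 52 = 14)
r² = 14² = 196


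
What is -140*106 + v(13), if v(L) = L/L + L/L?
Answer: -14838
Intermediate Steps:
v(L) = 2 (v(L) = 1 + 1 = 2)
-140*106 + v(13) = -140*106 + 2 = -14840 + 2 = -14838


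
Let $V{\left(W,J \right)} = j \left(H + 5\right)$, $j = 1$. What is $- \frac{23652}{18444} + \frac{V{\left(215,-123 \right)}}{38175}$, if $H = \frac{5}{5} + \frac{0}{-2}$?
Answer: $- \frac{25077901}{19558325} \approx -1.2822$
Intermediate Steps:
$H = 1$ ($H = 5 \cdot \frac{1}{5} + 0 \left(- \frac{1}{2}\right) = 1 + 0 = 1$)
$V{\left(W,J \right)} = 6$ ($V{\left(W,J \right)} = 1 \left(1 + 5\right) = 1 \cdot 6 = 6$)
$- \frac{23652}{18444} + \frac{V{\left(215,-123 \right)}}{38175} = - \frac{23652}{18444} + \frac{6}{38175} = \left(-23652\right) \frac{1}{18444} + 6 \cdot \frac{1}{38175} = - \frac{1971}{1537} + \frac{2}{12725} = - \frac{25077901}{19558325}$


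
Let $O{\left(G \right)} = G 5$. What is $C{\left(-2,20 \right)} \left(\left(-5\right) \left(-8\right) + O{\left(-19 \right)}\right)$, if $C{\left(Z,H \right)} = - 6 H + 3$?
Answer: $6435$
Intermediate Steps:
$O{\left(G \right)} = 5 G$
$C{\left(Z,H \right)} = 3 - 6 H$
$C{\left(-2,20 \right)} \left(\left(-5\right) \left(-8\right) + O{\left(-19 \right)}\right) = \left(3 - 120\right) \left(\left(-5\right) \left(-8\right) + 5 \left(-19\right)\right) = \left(3 - 120\right) \left(40 - 95\right) = \left(-117\right) \left(-55\right) = 6435$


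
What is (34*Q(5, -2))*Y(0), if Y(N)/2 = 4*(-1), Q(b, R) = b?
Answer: -1360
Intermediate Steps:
Y(N) = -8 (Y(N) = 2*(4*(-1)) = 2*(-4) = -8)
(34*Q(5, -2))*Y(0) = (34*5)*(-8) = 170*(-8) = -1360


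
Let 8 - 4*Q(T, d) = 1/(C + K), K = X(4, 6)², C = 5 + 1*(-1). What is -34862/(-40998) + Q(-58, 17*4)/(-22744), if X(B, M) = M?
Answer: 63425567059/74596680960 ≈ 0.85025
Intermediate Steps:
C = 4 (C = 5 - 1 = 4)
K = 36 (K = 6² = 36)
Q(T, d) = 319/160 (Q(T, d) = 2 - 1/(4*(4 + 36)) = 2 - ¼/40 = 2 - ¼*1/40 = 2 - 1/160 = 319/160)
-34862/(-40998) + Q(-58, 17*4)/(-22744) = -34862/(-40998) + (319/160)/(-22744) = -34862*(-1/40998) + (319/160)*(-1/22744) = 17431/20499 - 319/3639040 = 63425567059/74596680960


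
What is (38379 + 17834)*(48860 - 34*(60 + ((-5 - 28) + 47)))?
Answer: 2605135272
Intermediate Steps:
(38379 + 17834)*(48860 - 34*(60 + ((-5 - 28) + 47))) = 56213*(48860 - 34*(60 + (-33 + 47))) = 56213*(48860 - 34*(60 + 14)) = 56213*(48860 - 34*74) = 56213*(48860 - 2516) = 56213*46344 = 2605135272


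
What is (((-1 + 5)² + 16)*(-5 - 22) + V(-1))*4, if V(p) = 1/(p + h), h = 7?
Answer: -10366/3 ≈ -3455.3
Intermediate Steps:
V(p) = 1/(7 + p) (V(p) = 1/(p + 7) = 1/(7 + p))
(((-1 + 5)² + 16)*(-5 - 22) + V(-1))*4 = (((-1 + 5)² + 16)*(-5 - 22) + 1/(7 - 1))*4 = ((4² + 16)*(-27) + 1/6)*4 = ((16 + 16)*(-27) + ⅙)*4 = (32*(-27) + ⅙)*4 = (-864 + ⅙)*4 = -5183/6*4 = -10366/3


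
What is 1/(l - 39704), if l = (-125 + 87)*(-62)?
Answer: -1/37348 ≈ -2.6775e-5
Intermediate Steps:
l = 2356 (l = -38*(-62) = 2356)
1/(l - 39704) = 1/(2356 - 39704) = 1/(-37348) = -1/37348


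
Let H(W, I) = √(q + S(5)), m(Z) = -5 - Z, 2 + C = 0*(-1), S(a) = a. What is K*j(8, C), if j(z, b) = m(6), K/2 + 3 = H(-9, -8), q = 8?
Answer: 66 - 22*√13 ≈ -13.322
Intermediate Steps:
C = -2 (C = -2 + 0*(-1) = -2 + 0 = -2)
H(W, I) = √13 (H(W, I) = √(8 + 5) = √13)
K = -6 + 2*√13 ≈ 1.2111
j(z, b) = -11 (j(z, b) = -5 - 1*6 = -5 - 6 = -11)
K*j(8, C) = (-6 + 2*√13)*(-11) = 66 - 22*√13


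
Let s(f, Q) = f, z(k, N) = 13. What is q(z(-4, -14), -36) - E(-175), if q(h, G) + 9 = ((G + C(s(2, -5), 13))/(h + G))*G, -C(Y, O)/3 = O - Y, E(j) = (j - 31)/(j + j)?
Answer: -20578/175 ≈ -117.59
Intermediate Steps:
E(j) = (-31 + j)/(2*j) (E(j) = (-31 + j)/((2*j)) = (-31 + j)*(1/(2*j)) = (-31 + j)/(2*j))
C(Y, O) = -3*O + 3*Y (C(Y, O) = -3*(O - Y) = -3*O + 3*Y)
q(h, G) = -9 + G*(-33 + G)/(G + h) (q(h, G) = -9 + ((G + (-3*13 + 3*2))/(h + G))*G = -9 + ((G + (-39 + 6))/(G + h))*G = -9 + ((G - 33)/(G + h))*G = -9 + ((-33 + G)/(G + h))*G = -9 + G*(-33 + G)/(G + h))
q(z(-4, -14), -36) - E(-175) = ((-36)**2 - 42*(-36) - 9*13)/(-36 + 13) - (-31 - 175)/(2*(-175)) = (1296 + 1512 - 117)/(-23) - (-1)*(-206)/(2*175) = -1/23*2691 - 1*103/175 = -117 - 103/175 = -20578/175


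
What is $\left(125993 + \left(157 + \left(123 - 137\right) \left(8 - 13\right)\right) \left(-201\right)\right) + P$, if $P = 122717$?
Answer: $203083$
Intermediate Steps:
$\left(125993 + \left(157 + \left(123 - 137\right) \left(8 - 13\right)\right) \left(-201\right)\right) + P = \left(125993 + \left(157 + \left(123 - 137\right) \left(8 - 13\right)\right) \left(-201\right)\right) + 122717 = \left(125993 + \left(157 - -70\right) \left(-201\right)\right) + 122717 = \left(125993 + \left(157 + 70\right) \left(-201\right)\right) + 122717 = \left(125993 + 227 \left(-201\right)\right) + 122717 = \left(125993 - 45627\right) + 122717 = 80366 + 122717 = 203083$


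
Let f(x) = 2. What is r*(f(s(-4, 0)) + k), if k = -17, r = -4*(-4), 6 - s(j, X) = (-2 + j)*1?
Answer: -240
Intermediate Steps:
s(j, X) = 8 - j (s(j, X) = 6 - (-2 + j) = 6 + (2 - j) = 8 - j)
r = 16
r*(f(s(-4, 0)) + k) = 16*(2 - 17) = 16*(-15) = -240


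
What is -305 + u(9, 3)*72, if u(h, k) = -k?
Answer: -521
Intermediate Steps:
-305 + u(9, 3)*72 = -305 - 1*3*72 = -305 - 3*72 = -305 - 216 = -521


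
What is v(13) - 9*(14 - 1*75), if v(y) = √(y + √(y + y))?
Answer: 549 + √(13 + √26) ≈ 553.25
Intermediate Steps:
v(y) = √(y + √2*√y) (v(y) = √(y + √(2*y)) = √(y + √2*√y))
v(13) - 9*(14 - 1*75) = √(13 + √2*√13) - 9*(14 - 1*75) = √(13 + √26) - 9*(14 - 75) = √(13 + √26) - 9*(-61) = √(13 + √26) + 549 = 549 + √(13 + √26)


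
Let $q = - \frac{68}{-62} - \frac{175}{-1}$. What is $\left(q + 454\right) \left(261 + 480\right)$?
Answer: $\frac{14473953}{31} \approx 4.669 \cdot 10^{5}$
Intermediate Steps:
$q = \frac{5459}{31}$ ($q = \left(-68\right) \left(- \frac{1}{62}\right) - -175 = \frac{34}{31} + 175 = \frac{5459}{31} \approx 176.1$)
$\left(q + 454\right) \left(261 + 480\right) = \left(\frac{5459}{31} + 454\right) \left(261 + 480\right) = \frac{19533}{31} \cdot 741 = \frac{14473953}{31}$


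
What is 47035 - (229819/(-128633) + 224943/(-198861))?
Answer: 401078009928511/8526695671 ≈ 47038.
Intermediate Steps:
47035 - (229819/(-128633) + 224943/(-198861)) = 47035 - (229819*(-1/128633) + 224943*(-1/198861)) = 47035 - (-229819/128633 - 74981/66287) = 47035 - 1*(-24879043026/8526695671) = 47035 + 24879043026/8526695671 = 401078009928511/8526695671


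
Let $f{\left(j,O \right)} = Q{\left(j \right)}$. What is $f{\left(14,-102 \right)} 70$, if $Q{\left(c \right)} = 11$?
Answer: $770$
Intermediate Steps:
$f{\left(j,O \right)} = 11$
$f{\left(14,-102 \right)} 70 = 11 \cdot 70 = 770$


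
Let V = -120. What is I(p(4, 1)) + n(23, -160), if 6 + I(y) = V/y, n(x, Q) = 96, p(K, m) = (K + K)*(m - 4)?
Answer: 95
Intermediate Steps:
p(K, m) = 2*K*(-4 + m) (p(K, m) = (2*K)*(-4 + m) = 2*K*(-4 + m))
I(y) = -6 - 120/y
I(p(4, 1)) + n(23, -160) = (-6 - 120*1/(8*(-4 + 1))) + 96 = (-6 - 120/(2*4*(-3))) + 96 = (-6 - 120/(-24)) + 96 = (-6 - 120*(-1/24)) + 96 = (-6 + 5) + 96 = -1 + 96 = 95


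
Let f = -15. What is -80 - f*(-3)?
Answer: -125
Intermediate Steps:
-80 - f*(-3) = -80 - (-15)*(-3) = -80 - 1*45 = -80 - 45 = -125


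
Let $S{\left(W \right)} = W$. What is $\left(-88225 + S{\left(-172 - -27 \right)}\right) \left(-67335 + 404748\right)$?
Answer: $-29817186810$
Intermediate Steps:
$\left(-88225 + S{\left(-172 - -27 \right)}\right) \left(-67335 + 404748\right) = \left(-88225 - 145\right) \left(-67335 + 404748\right) = \left(-88225 + \left(-172 + 27\right)\right) 337413 = \left(-88225 - 145\right) 337413 = \left(-88370\right) 337413 = -29817186810$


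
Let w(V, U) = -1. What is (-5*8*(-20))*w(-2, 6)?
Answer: -800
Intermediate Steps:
(-5*8*(-20))*w(-2, 6) = (-5*8*(-20))*(-1) = -40*(-20)*(-1) = 800*(-1) = -800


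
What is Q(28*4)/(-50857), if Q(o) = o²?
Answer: -12544/50857 ≈ -0.24665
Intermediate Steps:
Q(28*4)/(-50857) = (28*4)²/(-50857) = 112²*(-1/50857) = 12544*(-1/50857) = -12544/50857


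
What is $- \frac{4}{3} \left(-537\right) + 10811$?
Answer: $11527$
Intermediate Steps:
$- \frac{4}{3} \left(-537\right) + 10811 = \left(-4\right) \frac{1}{3} \left(-537\right) + 10811 = \left(- \frac{4}{3}\right) \left(-537\right) + 10811 = 716 + 10811 = 11527$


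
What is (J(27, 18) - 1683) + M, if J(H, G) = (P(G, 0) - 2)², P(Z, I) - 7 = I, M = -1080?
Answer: -2738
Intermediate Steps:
P(Z, I) = 7 + I
J(H, G) = 25 (J(H, G) = ((7 + 0) - 2)² = (7 - 2)² = 5² = 25)
(J(27, 18) - 1683) + M = (25 - 1683) - 1080 = -1658 - 1080 = -2738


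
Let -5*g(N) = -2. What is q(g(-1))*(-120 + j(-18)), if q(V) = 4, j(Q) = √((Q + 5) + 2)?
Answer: -480 + 4*I*√11 ≈ -480.0 + 13.266*I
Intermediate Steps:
g(N) = ⅖ (g(N) = -⅕*(-2) = ⅖)
j(Q) = √(7 + Q) (j(Q) = √((5 + Q) + 2) = √(7 + Q))
q(g(-1))*(-120 + j(-18)) = 4*(-120 + √(7 - 18)) = 4*(-120 + √(-11)) = 4*(-120 + I*√11) = -480 + 4*I*√11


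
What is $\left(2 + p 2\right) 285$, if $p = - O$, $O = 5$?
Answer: $-2280$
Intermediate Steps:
$p = -5$ ($p = \left(-1\right) 5 = -5$)
$\left(2 + p 2\right) 285 = \left(2 - 10\right) 285 = \left(-8\right) 285 = -2280$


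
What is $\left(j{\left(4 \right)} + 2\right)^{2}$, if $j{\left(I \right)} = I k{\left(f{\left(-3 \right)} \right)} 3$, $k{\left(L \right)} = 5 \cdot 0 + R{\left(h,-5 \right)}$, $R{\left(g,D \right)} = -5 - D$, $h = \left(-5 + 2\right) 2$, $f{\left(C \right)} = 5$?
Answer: $4$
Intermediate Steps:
$h = -6$ ($h = \left(-3\right) 2 = -6$)
$k{\left(L \right)} = 0$ ($k{\left(L \right)} = 5 \cdot 0 - 0 = 0 + \left(-5 + 5\right) = 0 + 0 = 0$)
$j{\left(I \right)} = 0$ ($j{\left(I \right)} = I 0 \cdot 3 = 0 \cdot 3 = 0$)
$\left(j{\left(4 \right)} + 2\right)^{2} = \left(0 + 2\right)^{2} = 2^{2} = 4$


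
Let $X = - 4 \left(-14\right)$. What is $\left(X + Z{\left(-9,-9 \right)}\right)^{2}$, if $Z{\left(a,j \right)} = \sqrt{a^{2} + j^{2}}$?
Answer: $3298 + 1008 \sqrt{2} \approx 4723.5$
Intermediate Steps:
$X = 56$ ($X = \left(-1\right) \left(-56\right) = 56$)
$\left(X + Z{\left(-9,-9 \right)}\right)^{2} = \left(56 + \sqrt{\left(-9\right)^{2} + \left(-9\right)^{2}}\right)^{2} = \left(56 + \sqrt{81 + 81}\right)^{2} = \left(56 + \sqrt{162}\right)^{2} = \left(56 + 9 \sqrt{2}\right)^{2}$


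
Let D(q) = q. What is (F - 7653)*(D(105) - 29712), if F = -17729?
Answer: 751484874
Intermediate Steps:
(F - 7653)*(D(105) - 29712) = (-17729 - 7653)*(105 - 29712) = -25382*(-29607) = 751484874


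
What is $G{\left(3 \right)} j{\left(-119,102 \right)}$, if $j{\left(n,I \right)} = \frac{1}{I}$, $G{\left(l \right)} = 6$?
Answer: $\frac{1}{17} \approx 0.058824$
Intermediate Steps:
$G{\left(3 \right)} j{\left(-119,102 \right)} = \frac{6}{102} = 6 \cdot \frac{1}{102} = \frac{1}{17}$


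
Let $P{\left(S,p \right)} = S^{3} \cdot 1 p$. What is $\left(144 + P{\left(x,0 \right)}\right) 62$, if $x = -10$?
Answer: $8928$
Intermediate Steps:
$P{\left(S,p \right)} = p S^{3}$ ($P{\left(S,p \right)} = S^{3} p = p S^{3}$)
$\left(144 + P{\left(x,0 \right)}\right) 62 = \left(144 + 0 \left(-10\right)^{3}\right) 62 = \left(144 + 0 \left(-1000\right)\right) 62 = \left(144 + 0\right) 62 = 144 \cdot 62 = 8928$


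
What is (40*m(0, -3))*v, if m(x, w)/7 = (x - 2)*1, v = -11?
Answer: 6160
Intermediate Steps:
m(x, w) = -14 + 7*x (m(x, w) = 7*((x - 2)*1) = 7*((-2 + x)*1) = 7*(-2 + x) = -14 + 7*x)
(40*m(0, -3))*v = (40*(-14 + 7*0))*(-11) = (40*(-14 + 0))*(-11) = (40*(-14))*(-11) = -560*(-11) = 6160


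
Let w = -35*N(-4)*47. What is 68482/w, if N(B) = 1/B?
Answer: 273928/1645 ≈ 166.52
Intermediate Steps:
w = 1645/4 (w = -35/(-4)*47 = -35*(-1/4)*47 = (35/4)*47 = 1645/4 ≈ 411.25)
68482/w = 68482/(1645/4) = 68482*(4/1645) = 273928/1645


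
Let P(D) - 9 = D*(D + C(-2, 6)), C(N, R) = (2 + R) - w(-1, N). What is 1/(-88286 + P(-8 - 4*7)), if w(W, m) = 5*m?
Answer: -1/87629 ≈ -1.1412e-5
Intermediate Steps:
C(N, R) = 2 + R - 5*N (C(N, R) = (2 + R) - 5*N = 2 + R - 5*N)
P(D) = 9 + D*(18 + D) (P(D) = 9 + D*(D + (2 + 6 - 5*(-2))) = 9 + D*(D + (2 + 6 + 10)) = 9 + D*(D + 18) = 9 + D*(18 + D))
1/(-88286 + P(-8 - 4*7)) = 1/(-88286 + (9 + (-8 - 4*7)² + 18*(-8 - 4*7))) = 1/(-88286 + (9 + (-8 - 28)² + 18*(-8 - 28))) = 1/(-88286 + (9 + (-36)² + 18*(-36))) = 1/(-88286 + (9 + 1296 - 648)) = 1/(-88286 + 657) = 1/(-87629) = -1/87629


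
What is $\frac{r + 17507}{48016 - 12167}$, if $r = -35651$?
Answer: $- \frac{18144}{35849} \approx -0.50612$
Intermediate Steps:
$\frac{r + 17507}{48016 - 12167} = \frac{-35651 + 17507}{48016 - 12167} = - \frac{18144}{35849}$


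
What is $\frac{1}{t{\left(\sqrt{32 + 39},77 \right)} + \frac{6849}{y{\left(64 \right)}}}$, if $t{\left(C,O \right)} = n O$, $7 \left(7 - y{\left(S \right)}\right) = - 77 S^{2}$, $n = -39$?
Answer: $- \frac{5007}{15035260} \approx -0.00033302$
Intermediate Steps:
$y{\left(S \right)} = 7 + 11 S^{2}$ ($y{\left(S \right)} = 7 - \frac{\left(-77\right) S^{2}}{7} = 7 + 11 S^{2}$)
$t{\left(C,O \right)} = - 39 O$
$\frac{1}{t{\left(\sqrt{32 + 39},77 \right)} + \frac{6849}{y{\left(64 \right)}}} = \frac{1}{\left(-39\right) 77 + \frac{6849}{7 + 11 \cdot 64^{2}}} = \frac{1}{-3003 + \frac{6849}{7 + 11 \cdot 4096}} = \frac{1}{-3003 + \frac{6849}{7 + 45056}} = \frac{1}{-3003 + \frac{6849}{45063}} = \frac{1}{-3003 + 6849 \cdot \frac{1}{45063}} = \frac{1}{-3003 + \frac{761}{5007}} = \frac{1}{- \frac{15035260}{5007}} = - \frac{5007}{15035260}$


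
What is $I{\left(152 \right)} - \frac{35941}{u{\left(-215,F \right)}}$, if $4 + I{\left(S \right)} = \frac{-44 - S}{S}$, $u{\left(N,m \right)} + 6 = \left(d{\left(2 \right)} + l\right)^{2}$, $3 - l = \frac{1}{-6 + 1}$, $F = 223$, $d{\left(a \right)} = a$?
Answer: $- \frac{8562419}{4997} \approx -1713.5$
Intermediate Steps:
$l = \frac{16}{5}$ ($l = 3 - \frac{1}{-6 + 1} = 3 - \frac{1}{-5} = 3 - - \frac{1}{5} = 3 + \frac{1}{5} = \frac{16}{5} \approx 3.2$)
$u{\left(N,m \right)} = \frac{526}{25}$ ($u{\left(N,m \right)} = -6 + \left(2 + \frac{16}{5}\right)^{2} = -6 + \left(\frac{26}{5}\right)^{2} = -6 + \frac{676}{25} = \frac{526}{25}$)
$I{\left(S \right)} = -4 + \frac{-44 - S}{S}$
$I{\left(152 \right)} - \frac{35941}{u{\left(-215,F \right)}} = \left(-5 - \frac{44}{152}\right) - \frac{35941}{\frac{526}{25}} = \left(-5 - \frac{11}{38}\right) - 35941 \cdot \frac{25}{526} = \left(-5 - \frac{11}{38}\right) - \frac{898525}{526} = - \frac{201}{38} - \frac{898525}{526} = - \frac{8562419}{4997}$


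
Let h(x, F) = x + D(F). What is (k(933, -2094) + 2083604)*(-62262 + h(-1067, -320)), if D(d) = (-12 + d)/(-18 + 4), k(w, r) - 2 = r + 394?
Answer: -922569579122/7 ≈ -1.3180e+11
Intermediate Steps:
k(w, r) = 396 + r (k(w, r) = 2 + (r + 394) = 2 + (394 + r) = 396 + r)
D(d) = 6/7 - d/14 (D(d) = (-12 + d)/(-14) = (-12 + d)*(-1/14) = 6/7 - d/14)
h(x, F) = 6/7 + x - F/14 (h(x, F) = x + (6/7 - F/14) = 6/7 + x - F/14)
(k(933, -2094) + 2083604)*(-62262 + h(-1067, -320)) = ((396 - 2094) + 2083604)*(-62262 + (6/7 - 1067 - 1/14*(-320))) = (-1698 + 2083604)*(-62262 + (6/7 - 1067 + 160/7)) = 2081906*(-62262 - 7303/7) = 2081906*(-443137/7) = -922569579122/7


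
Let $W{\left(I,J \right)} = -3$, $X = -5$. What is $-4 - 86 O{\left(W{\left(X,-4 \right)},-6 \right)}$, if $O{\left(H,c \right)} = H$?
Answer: $254$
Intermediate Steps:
$-4 - 86 O{\left(W{\left(X,-4 \right)},-6 \right)} = -4 - -258 = -4 + 258 = 254$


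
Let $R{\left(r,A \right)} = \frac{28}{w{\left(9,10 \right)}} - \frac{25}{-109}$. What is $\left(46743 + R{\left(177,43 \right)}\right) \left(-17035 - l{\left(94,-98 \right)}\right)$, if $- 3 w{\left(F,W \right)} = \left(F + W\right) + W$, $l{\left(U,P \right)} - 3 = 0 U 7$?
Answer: $- \frac{2517299619296}{3161} \approx -7.9636 \cdot 10^{8}$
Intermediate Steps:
$l{\left(U,P \right)} = 3$ ($l{\left(U,P \right)} = 3 + 0 U 7 = 3 + 0 \cdot 7 = 3 + 0 = 3$)
$w{\left(F,W \right)} = - \frac{2 W}{3} - \frac{F}{3}$ ($w{\left(F,W \right)} = - \frac{\left(F + W\right) + W}{3} = - \frac{F + 2 W}{3} = - \frac{2 W}{3} - \frac{F}{3}$)
$R{\left(r,A \right)} = - \frac{8431}{3161}$ ($R{\left(r,A \right)} = \frac{28}{\left(- \frac{2}{3}\right) 10 - 3} - \frac{25}{-109} = \frac{28}{- \frac{20}{3} - 3} - - \frac{25}{109} = \frac{28}{- \frac{29}{3}} + \frac{25}{109} = 28 \left(- \frac{3}{29}\right) + \frac{25}{109} = - \frac{84}{29} + \frac{25}{109} = - \frac{8431}{3161}$)
$\left(46743 + R{\left(177,43 \right)}\right) \left(-17035 - l{\left(94,-98 \right)}\right) = \left(46743 - \frac{8431}{3161}\right) \left(-17035 - 3\right) = \frac{147746192 \left(-17035 - 3\right)}{3161} = \frac{147746192}{3161} \left(-17038\right) = - \frac{2517299619296}{3161}$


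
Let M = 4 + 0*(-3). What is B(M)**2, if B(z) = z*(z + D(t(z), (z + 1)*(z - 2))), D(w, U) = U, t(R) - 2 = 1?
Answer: 3136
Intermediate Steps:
t(R) = 3 (t(R) = 2 + 1 = 3)
M = 4 (M = 4 + 0 = 4)
B(z) = z*(z + (1 + z)*(-2 + z)) (B(z) = z*(z + (z + 1)*(z - 2)) = z*(z + (1 + z)*(-2 + z)))
B(M)**2 = (4*(-2 + 4**2))**2 = (4*(-2 + 16))**2 = (4*14)**2 = 56**2 = 3136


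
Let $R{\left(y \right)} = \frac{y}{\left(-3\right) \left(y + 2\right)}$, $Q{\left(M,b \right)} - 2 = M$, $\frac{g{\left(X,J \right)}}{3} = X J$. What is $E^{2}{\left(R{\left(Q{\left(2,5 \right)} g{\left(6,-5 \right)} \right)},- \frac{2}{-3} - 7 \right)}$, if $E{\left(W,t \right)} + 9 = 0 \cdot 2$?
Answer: $81$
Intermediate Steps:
$g{\left(X,J \right)} = 3 J X$ ($g{\left(X,J \right)} = 3 X J = 3 J X$)
$Q{\left(M,b \right)} = 2 + M$
$R{\left(y \right)} = \frac{y}{-6 - 3 y}$ ($R{\left(y \right)} = \frac{y}{\left(-3\right) \left(2 + y\right)} = \frac{y}{-6 - 3 y}$)
$E{\left(W,t \right)} = -9$ ($E{\left(W,t \right)} = -9 + 0 \cdot 2 = -9 + 0 = -9$)
$E^{2}{\left(R{\left(Q{\left(2,5 \right)} g{\left(6,-5 \right)} \right)},- \frac{2}{-3} - 7 \right)} = \left(-9\right)^{2} = 81$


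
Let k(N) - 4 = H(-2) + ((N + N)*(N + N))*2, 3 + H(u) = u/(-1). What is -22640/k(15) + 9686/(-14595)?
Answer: -38654962/2923865 ≈ -13.221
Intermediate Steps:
H(u) = -3 - u (H(u) = -3 + u/(-1) = -3 + u*(-1) = -3 - u)
k(N) = 3 + 8*N² (k(N) = 4 + ((-3 - 1*(-2)) + ((N + N)*(N + N))*2) = 4 + ((-3 + 2) + ((2*N)*(2*N))*2) = 4 + (-1 + (4*N²)*2) = 4 + (-1 + 8*N²) = 3 + 8*N²)
-22640/k(15) + 9686/(-14595) = -22640/(3 + 8*15²) + 9686/(-14595) = -22640/(3 + 8*225) + 9686*(-1/14595) = -22640/(3 + 1800) - 9686/14595 = -22640/1803 - 9686/14595 = -38654962/2923865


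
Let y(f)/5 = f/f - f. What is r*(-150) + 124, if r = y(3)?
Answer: 1624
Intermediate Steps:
y(f) = 5 - 5*f (y(f) = 5*(f/f - f) = 5*(1 - f) = 5 - 5*f)
r = -10 (r = 5 - 5*3 = 5 - 15 = -10)
r*(-150) + 124 = -10*(-150) + 124 = 1500 + 124 = 1624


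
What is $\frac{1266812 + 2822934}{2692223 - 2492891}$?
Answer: $\frac{2044873}{99666} \approx 20.517$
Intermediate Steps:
$\frac{1266812 + 2822934}{2692223 - 2492891} = \frac{4089746}{199332} = 4089746 \cdot \frac{1}{199332} = \frac{2044873}{99666}$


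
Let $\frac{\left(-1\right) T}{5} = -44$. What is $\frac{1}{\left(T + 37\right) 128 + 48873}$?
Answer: $\frac{1}{81769} \approx 1.223 \cdot 10^{-5}$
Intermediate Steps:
$T = 220$ ($T = \left(-5\right) \left(-44\right) = 220$)
$\frac{1}{\left(T + 37\right) 128 + 48873} = \frac{1}{\left(220 + 37\right) 128 + 48873} = \frac{1}{257 \cdot 128 + 48873} = \frac{1}{32896 + 48873} = \frac{1}{81769}$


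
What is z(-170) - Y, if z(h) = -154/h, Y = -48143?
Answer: 4092232/85 ≈ 48144.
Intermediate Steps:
z(-170) - Y = -154/(-170) - 1*(-48143) = -154*(-1/170) + 48143 = 77/85 + 48143 = 4092232/85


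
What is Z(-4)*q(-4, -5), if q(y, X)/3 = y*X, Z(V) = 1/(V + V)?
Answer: -15/2 ≈ -7.5000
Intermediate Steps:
Z(V) = 1/(2*V)
q(y, X) = 3*X*y (q(y, X) = 3*(y*X) = 3*(X*y) = 3*X*y)
Z(-4)*q(-4, -5) = ((1/2)/(-4))*(3*(-5)*(-4)) = ((1/2)*(-1/4))*60 = -1/8*60 = -15/2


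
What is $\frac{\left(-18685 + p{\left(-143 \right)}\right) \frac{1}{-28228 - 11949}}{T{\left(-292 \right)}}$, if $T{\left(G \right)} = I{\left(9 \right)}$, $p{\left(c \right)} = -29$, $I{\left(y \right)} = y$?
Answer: $\frac{6238}{120531} \approx 0.051754$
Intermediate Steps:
$T{\left(G \right)} = 9$
$\frac{\left(-18685 + p{\left(-143 \right)}\right) \frac{1}{-28228 - 11949}}{T{\left(-292 \right)}} = \frac{\left(-18685 - 29\right) \frac{1}{-28228 - 11949}}{9} = - \frac{18714}{-40177} \cdot \frac{1}{9} = \left(-18714\right) \left(- \frac{1}{40177}\right) \frac{1}{9} = \frac{18714}{40177} \cdot \frac{1}{9} = \frac{6238}{120531}$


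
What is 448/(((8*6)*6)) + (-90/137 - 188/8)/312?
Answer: 379087/256464 ≈ 1.4781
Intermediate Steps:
448/(((8*6)*6)) + (-90/137 - 188/8)/312 = 448/((48*6)) + (-90*1/137 - 188*1/8)*(1/312) = 448/288 + (-90/137 - 47/2)*(1/312) = 448*(1/288) - 6619/274*1/312 = 14/9 - 6619/85488 = 379087/256464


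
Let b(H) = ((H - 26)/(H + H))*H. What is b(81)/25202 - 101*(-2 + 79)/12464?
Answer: -97826597/157058864 ≈ -0.62287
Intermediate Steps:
b(H) = -13 + H/2 (b(H) = ((-26 + H)/((2*H)))*H = ((-26 + H)*(1/(2*H)))*H = ((-26 + H)/(2*H))*H = -13 + H/2)
b(81)/25202 - 101*(-2 + 79)/12464 = (-13 + (½)*81)/25202 - 101*(-2 + 79)/12464 = (-13 + 81/2)*(1/25202) - 101*77*(1/12464) = (55/2)*(1/25202) - 7777*1/12464 = 55/50404 - 7777/12464 = -97826597/157058864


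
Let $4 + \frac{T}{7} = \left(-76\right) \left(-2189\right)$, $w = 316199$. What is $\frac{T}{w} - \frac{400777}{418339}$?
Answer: $\frac{360438845657}{132278373461} \approx 2.7248$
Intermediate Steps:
$T = 1164520$ ($T = -28 + 7 \left(\left(-76\right) \left(-2189\right)\right) = -28 + 7 \cdot 166364 = -28 + 1164548 = 1164520$)
$\frac{T}{w} - \frac{400777}{418339} = \frac{1164520}{316199} - \frac{400777}{418339} = \frac{360438845657}{132278373461}$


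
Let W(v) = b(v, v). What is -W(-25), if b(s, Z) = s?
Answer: 25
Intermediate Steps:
W(v) = v
-W(-25) = -1*(-25) = 25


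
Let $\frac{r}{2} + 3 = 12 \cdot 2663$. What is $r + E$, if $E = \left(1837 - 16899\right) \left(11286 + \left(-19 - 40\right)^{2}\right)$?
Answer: $-222356648$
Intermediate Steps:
$r = 63906$ ($r = -6 + 2 \cdot 12 \cdot 2663 = -6 + 2 \cdot 31956 = -6 + 63912 = 63906$)
$E = -222420554$ ($E = - 15062 \left(11286 + \left(-59\right)^{2}\right) = - 15062 \left(11286 + 3481\right) = \left(-15062\right) 14767 = -222420554$)
$r + E = 63906 - 222420554 = -222356648$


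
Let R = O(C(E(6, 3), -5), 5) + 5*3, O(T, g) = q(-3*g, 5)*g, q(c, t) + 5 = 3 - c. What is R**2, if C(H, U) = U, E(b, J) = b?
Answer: 6400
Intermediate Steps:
q(c, t) = -2 - c (q(c, t) = -5 + (3 - c) = -2 - c)
O(T, g) = g*(-2 + 3*g) (O(T, g) = (-2 - (-3)*g)*g = (-2 + 3*g)*g = g*(-2 + 3*g))
R = 80 (R = 5*(-2 + 3*5) + 5*3 = 5*(-2 + 15) + 15 = 5*13 + 15 = 65 + 15 = 80)
R**2 = 80**2 = 6400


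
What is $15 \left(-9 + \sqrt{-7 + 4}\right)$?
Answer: $-135 + 15 i \sqrt{3} \approx -135.0 + 25.981 i$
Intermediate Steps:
$15 \left(-9 + \sqrt{-7 + 4}\right) = 15 \left(-9 + \sqrt{-3}\right) = 15 \left(-9 + i \sqrt{3}\right) = -135 + 15 i \sqrt{3}$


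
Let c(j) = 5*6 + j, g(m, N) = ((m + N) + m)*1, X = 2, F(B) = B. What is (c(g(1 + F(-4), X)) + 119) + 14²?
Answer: 341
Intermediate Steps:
g(m, N) = N + 2*m (g(m, N) = ((N + m) + m)*1 = (N + 2*m)*1 = N + 2*m)
c(j) = 30 + j
(c(g(1 + F(-4), X)) + 119) + 14² = ((30 + (2 + 2*(1 - 4))) + 119) + 14² = ((30 + (2 + 2*(-3))) + 119) + 196 = ((30 + (2 - 6)) + 119) + 196 = ((30 - 4) + 119) + 196 = (26 + 119) + 196 = 145 + 196 = 341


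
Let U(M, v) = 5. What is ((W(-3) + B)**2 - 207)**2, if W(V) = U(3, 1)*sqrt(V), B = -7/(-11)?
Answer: 1159190629/14641 - 4770220*I*sqrt(3)/1331 ≈ 79174.0 - 6207.6*I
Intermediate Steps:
B = 7/11 (B = -7*(-1)/11 = -1*(-7/11) = 7/11 ≈ 0.63636)
W(V) = 5*sqrt(V)
((W(-3) + B)**2 - 207)**2 = ((5*sqrt(-3) + 7/11)**2 - 207)**2 = ((5*(I*sqrt(3)) + 7/11)**2 - 207)**2 = ((5*I*sqrt(3) + 7/11)**2 - 207)**2 = ((7/11 + 5*I*sqrt(3))**2 - 207)**2 = (-207 + (7/11 + 5*I*sqrt(3))**2)**2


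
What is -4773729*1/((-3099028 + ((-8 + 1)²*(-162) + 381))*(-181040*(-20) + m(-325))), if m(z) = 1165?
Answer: 4773729/11251942139525 ≈ 4.2426e-7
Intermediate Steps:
-4773729*1/((-3099028 + ((-8 + 1)²*(-162) + 381))*(-181040*(-20) + m(-325))) = -4773729*1/((-3099028 + ((-8 + 1)²*(-162) + 381))*(-181040*(-20) + 1165)) = -4773729*1/((-3099028 + ((-7)²*(-162) + 381))*(3620800 + 1165)) = -4773729*1/(3621965*(-3099028 + (49*(-162) + 381))) = -4773729*1/(3621965*(-3099028 + (-7938 + 381))) = -4773729*1/(3621965*(-3099028 - 7557)) = -4773729/(3621965*(-3106585)) = -4773729/(-11251942139525) = -4773729*(-1/11251942139525) = 4773729/11251942139525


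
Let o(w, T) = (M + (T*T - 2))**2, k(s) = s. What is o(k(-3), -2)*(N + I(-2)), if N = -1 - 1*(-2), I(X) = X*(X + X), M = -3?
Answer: 9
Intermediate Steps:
I(X) = 2*X**2 (I(X) = X*(2*X) = 2*X**2)
N = 1 (N = -1 + 2 = 1)
o(w, T) = (-5 + T**2)**2 (o(w, T) = (-3 + (T*T - 2))**2 = (-3 + (T**2 - 2))**2 = (-3 + (-2 + T**2))**2 = (-5 + T**2)**2)
o(k(-3), -2)*(N + I(-2)) = (-5 + (-2)**2)**2*(1 + 2*(-2)**2) = (-5 + 4)**2*(1 + 2*4) = (-1)**2*(1 + 8) = 1*9 = 9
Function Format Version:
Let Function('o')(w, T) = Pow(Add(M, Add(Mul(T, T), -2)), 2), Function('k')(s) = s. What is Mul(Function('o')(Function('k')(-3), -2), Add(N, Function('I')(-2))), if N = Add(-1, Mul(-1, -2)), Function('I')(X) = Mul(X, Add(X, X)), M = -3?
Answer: 9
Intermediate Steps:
Function('I')(X) = Mul(2, Pow(X, 2)) (Function('I')(X) = Mul(X, Mul(2, X)) = Mul(2, Pow(X, 2)))
N = 1 (N = Add(-1, 2) = 1)
Function('o')(w, T) = Pow(Add(-5, Pow(T, 2)), 2) (Function('o')(w, T) = Pow(Add(-3, Add(Mul(T, T), -2)), 2) = Pow(Add(-3, Add(Pow(T, 2), -2)), 2) = Pow(Add(-3, Add(-2, Pow(T, 2))), 2) = Pow(Add(-5, Pow(T, 2)), 2))
Mul(Function('o')(Function('k')(-3), -2), Add(N, Function('I')(-2))) = Mul(Pow(Add(-5, Pow(-2, 2)), 2), Add(1, Mul(2, Pow(-2, 2)))) = Mul(Pow(Add(-5, 4), 2), Add(1, Mul(2, 4))) = Mul(Pow(-1, 2), Add(1, 8)) = Mul(1, 9) = 9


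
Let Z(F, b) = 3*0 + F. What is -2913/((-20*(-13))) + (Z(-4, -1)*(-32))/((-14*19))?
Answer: -404069/34580 ≈ -11.685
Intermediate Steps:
Z(F, b) = F (Z(F, b) = 0 + F = F)
-2913/((-20*(-13))) + (Z(-4, -1)*(-32))/((-14*19)) = -2913/((-20*(-13))) + (-4*(-32))/((-14*19)) = -2913/260 + 128/(-266) = -2913*1/260 + 128*(-1/266) = -2913/260 - 64/133 = -404069/34580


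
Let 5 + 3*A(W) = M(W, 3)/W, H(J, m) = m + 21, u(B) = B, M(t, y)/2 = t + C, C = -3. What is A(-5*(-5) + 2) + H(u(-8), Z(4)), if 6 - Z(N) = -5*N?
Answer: 1240/27 ≈ 45.926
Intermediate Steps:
M(t, y) = -6 + 2*t (M(t, y) = 2*(t - 3) = 2*(-3 + t) = -6 + 2*t)
Z(N) = 6 + 5*N (Z(N) = 6 - (-5)*N = 6 + 5*N)
H(J, m) = 21 + m
A(W) = -5/3 + (-6 + 2*W)/(3*W) (A(W) = -5/3 + ((-6 + 2*W)/W)/3 = -5/3 + (-6 + 2*W)/(3*W))
A(-5*(-5) + 2) + H(u(-8), Z(4)) = (-2 - (-5*(-5) + 2))/(-5*(-5) + 2) + (21 + (6 + 5*4)) = (-2 - (25 + 2))/(25 + 2) + (21 + (6 + 20)) = (-2 - 1*27)/27 + (21 + 26) = (-2 - 27)/27 + 47 = (1/27)*(-29) + 47 = -29/27 + 47 = 1240/27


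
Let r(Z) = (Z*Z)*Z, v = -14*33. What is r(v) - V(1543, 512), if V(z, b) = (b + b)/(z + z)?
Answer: -152156971016/1543 ≈ -9.8611e+7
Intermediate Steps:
V(z, b) = b/z (V(z, b) = (2*b)/((2*z)) = (2*b)*(1/(2*z)) = b/z)
v = -462
r(Z) = Z³ (r(Z) = Z²*Z = Z³)
r(v) - V(1543, 512) = (-462)³ - 512/1543 = -98611128 - 512/1543 = -152156971016/1543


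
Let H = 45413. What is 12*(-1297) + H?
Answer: 29849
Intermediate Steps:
12*(-1297) + H = 12*(-1297) + 45413 = -15564 + 45413 = 29849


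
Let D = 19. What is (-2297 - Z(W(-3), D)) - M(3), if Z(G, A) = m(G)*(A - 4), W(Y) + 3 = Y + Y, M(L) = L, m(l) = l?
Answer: -2165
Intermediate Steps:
W(Y) = -3 + 2*Y (W(Y) = -3 + (Y + Y) = -3 + 2*Y)
Z(G, A) = G*(-4 + A) (Z(G, A) = G*(A - 4) = G*(-4 + A))
(-2297 - Z(W(-3), D)) - M(3) = (-2297 - (-3 + 2*(-3))*(-4 + 19)) - 1*3 = (-2297 - (-3 - 6)*15) - 3 = (-2297 - (-9)*15) - 3 = (-2297 - 1*(-135)) - 3 = (-2297 + 135) - 3 = -2162 - 3 = -2165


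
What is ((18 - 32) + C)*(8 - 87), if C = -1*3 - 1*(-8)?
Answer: 711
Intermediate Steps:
C = 5 (C = -3 + 8 = 5)
((18 - 32) + C)*(8 - 87) = ((18 - 32) + 5)*(8 - 87) = (-14 + 5)*(-79) = -9*(-79) = 711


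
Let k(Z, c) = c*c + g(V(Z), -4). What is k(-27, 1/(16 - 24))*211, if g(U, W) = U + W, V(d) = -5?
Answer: -121325/64 ≈ -1895.7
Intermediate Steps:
k(Z, c) = -9 + c**2 (k(Z, c) = c*c + (-5 - 4) = c**2 - 9 = -9 + c**2)
k(-27, 1/(16 - 24))*211 = (-9 + (1/(16 - 24))**2)*211 = (-9 + (1/(-8))**2)*211 = (-9 + (-1/8)**2)*211 = (-9 + 1/64)*211 = -575/64*211 = -121325/64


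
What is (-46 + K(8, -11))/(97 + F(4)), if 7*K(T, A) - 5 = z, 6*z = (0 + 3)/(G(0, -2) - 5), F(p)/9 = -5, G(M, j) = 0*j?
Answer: -453/520 ≈ -0.87115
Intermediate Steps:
G(M, j) = 0
F(p) = -45 (F(p) = 9*(-5) = -45)
z = -1/10 (z = ((0 + 3)/(0 - 5))/6 = (3/(-5))/6 = (3*(-1/5))/6 = (1/6)*(-3/5) = -1/10 ≈ -0.10000)
K(T, A) = 7/10 (K(T, A) = 5/7 + (1/7)*(-1/10) = 5/7 - 1/70 = 7/10)
(-46 + K(8, -11))/(97 + F(4)) = (-46 + 7/10)/(97 - 45) = -453/10/52 = (1/52)*(-453/10) = -453/520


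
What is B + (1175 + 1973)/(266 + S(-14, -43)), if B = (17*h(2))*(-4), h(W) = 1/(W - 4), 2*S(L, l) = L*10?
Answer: 2453/49 ≈ 50.061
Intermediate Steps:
S(L, l) = 5*L (S(L, l) = (L*10)/2 = (10*L)/2 = 5*L)
h(W) = 1/(-4 + W)
B = 34 (B = (17/(-4 + 2))*(-4) = (17/(-2))*(-4) = (17*(-½))*(-4) = -17/2*(-4) = 34)
B + (1175 + 1973)/(266 + S(-14, -43)) = 34 + (1175 + 1973)/(266 + 5*(-14)) = 34 + 3148/(266 - 70) = 34 + 3148/196 = 34 + 3148*(1/196) = 34 + 787/49 = 2453/49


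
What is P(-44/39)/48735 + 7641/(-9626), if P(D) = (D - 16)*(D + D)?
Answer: -565830414551/713536250310 ≈ -0.79299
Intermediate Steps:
P(D) = 2*D*(-16 + D) (P(D) = (-16 + D)*(2*D) = 2*D*(-16 + D))
P(-44/39)/48735 + 7641/(-9626) = (2*(-44/39)*(-16 - 44/39))/48735 + 7641/(-9626) = (2*(-44*1/39)*(-16 - 44*1/39))*(1/48735) + 7641*(-1/9626) = (2*(-44/39)*(-16 - 44/39))*(1/48735) - 7641/9626 = (2*(-44/39)*(-668/39))*(1/48735) - 7641/9626 = (58784/1521)*(1/48735) - 7641/9626 = 58784/74125935 - 7641/9626 = -565830414551/713536250310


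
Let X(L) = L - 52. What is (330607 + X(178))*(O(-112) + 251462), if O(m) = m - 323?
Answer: 83022912791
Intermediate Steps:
X(L) = -52 + L
O(m) = -323 + m
(330607 + X(178))*(O(-112) + 251462) = (330607 + (-52 + 178))*((-323 - 112) + 251462) = (330607 + 126)*(-435 + 251462) = 330733*251027 = 83022912791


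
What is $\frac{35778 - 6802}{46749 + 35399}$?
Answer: $\frac{7244}{20537} \approx 0.35273$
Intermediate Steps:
$\frac{35778 - 6802}{46749 + 35399} = \frac{28976}{82148} = 28976 \cdot \frac{1}{82148} = \frac{7244}{20537}$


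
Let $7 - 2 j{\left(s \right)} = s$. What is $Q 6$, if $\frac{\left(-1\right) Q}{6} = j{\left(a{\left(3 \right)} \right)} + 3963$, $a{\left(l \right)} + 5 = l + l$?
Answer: $-142776$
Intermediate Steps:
$a{\left(l \right)} = -5 + 2 l$ ($a{\left(l \right)} = -5 + \left(l + l\right) = -5 + 2 l$)
$j{\left(s \right)} = \frac{7}{2} - \frac{s}{2}$
$Q = -23796$ ($Q = - 6 \left(\left(\frac{7}{2} - \frac{-5 + 2 \cdot 3}{2}\right) + 3963\right) = - 6 \left(\left(\frac{7}{2} - \frac{-5 + 6}{2}\right) + 3963\right) = - 6 \left(\left(\frac{7}{2} - \frac{1}{2}\right) + 3963\right) = - 6 \left(3 + 3963\right) = \left(-6\right) 3966 = -23796$)
$Q 6 = \left(-23796\right) 6 = -142776$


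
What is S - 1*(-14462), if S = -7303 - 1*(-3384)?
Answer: 10543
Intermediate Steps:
S = -3919 (S = -7303 + 3384 = -3919)
S - 1*(-14462) = -3919 - 1*(-14462) = -3919 + 14462 = 10543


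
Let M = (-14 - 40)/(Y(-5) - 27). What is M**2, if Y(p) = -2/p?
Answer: 72900/17689 ≈ 4.1212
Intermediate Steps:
M = 270/133 (M = (-14 - 40)/(-2/(-5) - 27) = -54/(-2*(-1/5) - 27) = -54/(2/5 - 27) = -54/(-133/5) = -54*(-5/133) = 270/133 ≈ 2.0301)
M**2 = (270/133)**2 = 72900/17689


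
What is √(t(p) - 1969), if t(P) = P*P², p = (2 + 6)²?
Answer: 5*√10407 ≈ 510.07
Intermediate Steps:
p = 64 (p = 8² = 64)
t(P) = P³
√(t(p) - 1969) = √(64³ - 1969) = √(262144 - 1969) = √260175 = 5*√10407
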